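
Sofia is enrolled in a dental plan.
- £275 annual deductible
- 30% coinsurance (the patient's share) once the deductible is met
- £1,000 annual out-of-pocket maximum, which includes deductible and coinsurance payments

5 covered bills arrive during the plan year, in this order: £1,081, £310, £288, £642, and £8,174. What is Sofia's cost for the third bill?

#1 (£1,081): deductible takes £275, £806 remains; 30% of £806 = £241.80. Patient pays £516.80; OOP now £516.80.
#2 (£310): deductible already satisfied, so patient's share is 30% × £310 = £93. Patient pays £93; OOP now £609.80.
#3 (£288): deductible met; 30% of £288 = £86.40. Cost to patient: £86.40. OOP to date £696.20.

£86.40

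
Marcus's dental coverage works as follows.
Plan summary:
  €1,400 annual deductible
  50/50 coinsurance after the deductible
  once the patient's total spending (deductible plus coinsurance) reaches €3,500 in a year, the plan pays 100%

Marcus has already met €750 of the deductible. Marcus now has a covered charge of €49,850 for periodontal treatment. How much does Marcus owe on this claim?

€2,750

€750 of the €1,400 deductible is already met, leaving €650.
After the €650 deductible portion, €49,850 − €650 = €49,200 is subject to coinsurance.
Coinsurance: €49,200 × 50% = €24,600.
That puts the patient's cost at €650 + €24,600 = €25,250 before any cap.
Adding €25,250 to the €750 already spent would give €26,000, which exceeds the €3,500 cap; the patient pays just €3,500 − €750 = €2,750.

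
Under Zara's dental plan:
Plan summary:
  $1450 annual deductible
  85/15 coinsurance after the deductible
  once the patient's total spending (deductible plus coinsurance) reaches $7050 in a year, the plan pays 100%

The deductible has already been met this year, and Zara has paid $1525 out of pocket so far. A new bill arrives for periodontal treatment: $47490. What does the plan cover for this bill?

The deductible is already satisfied, so the full bill goes to coinsurance.
15% of $47490 = $7123.50 falls to the patient.
Adding $7123.50 to the $1525 already spent would give $8648.50, which exceeds the $7050 cap; the patient pays just $7050 − $1525 = $5525.
The insurer covers the remainder: $47490 − $5525 = $41965.

$41965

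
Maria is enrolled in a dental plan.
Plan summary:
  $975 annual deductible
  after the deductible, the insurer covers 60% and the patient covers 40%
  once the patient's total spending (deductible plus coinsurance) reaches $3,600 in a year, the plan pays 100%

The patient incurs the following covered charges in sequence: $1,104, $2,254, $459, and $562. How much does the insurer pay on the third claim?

$275.40

#1 ($1,104): deductible takes $975, $129 remains; patient's 40% is $51.60. Cost to patient: $1,026.60. OOP to date $1,026.60. Insurer: $1,104 − $1,026.60 = $77.40.
#2 ($2,254): deductible met; 40% of $2,254 = $901.60. Patient pays $901.60; OOP now $1,928.20. Plan pays $2,254 − $901.60 = $1,352.40.
#3 ($459): deductible already satisfied, so patient's share is 40% × $459 = $183.60. Patient owes $183.60 (running OOP $2,111.80). Plan pays $459 − $183.60 = $275.40.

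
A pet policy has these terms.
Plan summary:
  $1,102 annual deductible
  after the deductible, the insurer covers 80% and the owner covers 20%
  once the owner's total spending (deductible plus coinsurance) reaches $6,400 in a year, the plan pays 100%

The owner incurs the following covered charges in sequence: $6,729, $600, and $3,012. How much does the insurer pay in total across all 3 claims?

$7,391.20

#1 ($6,729): $1,102 to deductible, leaving $5,627; coinsurance $5,627 × 20% = $1,125.40. Owner pays $2,227.40; OOP now $2,227.40. Insurer: $6,729 − $2,227.40 = $4,501.60.
#2 ($600): deductible already satisfied, so owner's share is 20% × $600 = $120. Owner pays $120; OOP now $2,347.40. Plan pays $600 − $120 = $480.
#3 ($3,012): deductible met; 20% of $3,012 = $602.40. Owner owes $602.40 (running OOP $2,949.80). Insurer: $3,012 − $602.40 = $2,409.60.
Insurer total = bills − owner's total = $10,341 − $2,949.80 = $7,391.20.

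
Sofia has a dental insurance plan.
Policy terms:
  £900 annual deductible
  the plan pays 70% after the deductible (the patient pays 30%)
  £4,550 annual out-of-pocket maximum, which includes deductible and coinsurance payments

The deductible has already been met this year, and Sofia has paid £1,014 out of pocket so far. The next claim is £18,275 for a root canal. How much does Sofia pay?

The deductible is already satisfied, so the full bill goes to coinsurance.
Patient's 30% share of £18,275 is £5,482.50.
Adding £5,482.50 to the £1,014 already spent would give £6,496.50, which exceeds the £4,550 cap; the patient pays just £4,550 − £1,014 = £3,536.

£3,536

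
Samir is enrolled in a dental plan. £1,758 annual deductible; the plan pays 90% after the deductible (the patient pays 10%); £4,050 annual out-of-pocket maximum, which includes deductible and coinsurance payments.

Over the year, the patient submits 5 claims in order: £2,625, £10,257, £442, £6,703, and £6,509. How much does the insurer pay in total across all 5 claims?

£22,486

Claim 1 — £2,625: £1,758 to deductible, leaving £867; coinsurance £867 × 10% = £86.70. Cost to patient: £1,844.70. OOP to date £1,844.70. Plan pays £2,625 − £1,844.70 = £780.30.
Claim 2 — £10,257: 10% coinsurance on £10,257 = £1,025.70. Patient owes £1,025.70 (running OOP £2,870.40). Insurer: £10,257 − £1,025.70 = £9,231.30.
Claim 3 — £442: deductible met; 10% of £442 = £44.20. Cost to patient: £44.20. OOP to date £2,914.60. Insurer: £442 − £44.20 = £397.80.
Claim 4 — £6,703: 10% coinsurance on £6,703 = £670.30. Cost to patient: £670.30. OOP to date £3,584.90. Plan pays £6,703 − £670.30 = £6,032.70.
Claim 5 — £6,509: deductible already satisfied, so patient's share is 10% × £6,509 = £650.90. OOP would hit £4,235.80 > £4,050, so the cap limits the patient to £4,050 − £3,584.90 = £465.10. Plan pays £6,509 − £465.10 = £6,043.90.
Insurer total = bills − patient's total = £26,536 − £4,050 = £22,486.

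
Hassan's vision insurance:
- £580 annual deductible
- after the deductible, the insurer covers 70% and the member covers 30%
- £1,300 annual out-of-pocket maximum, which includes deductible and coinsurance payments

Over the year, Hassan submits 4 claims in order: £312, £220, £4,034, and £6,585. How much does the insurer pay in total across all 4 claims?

£9,851

Claim 1 — £312: all of it applies to the deductible. Member owes £312 (running OOP £312). Insurer: £312 − £312 = £0.
Claim 2 — £220: entire amount goes to the deductible. Member pays £220; OOP now £532. Insurer: £220 − £220 = £0.
Claim 3 — £4,034: deductible takes £48, £3,986 remains; 30% of £3,986 = £1,195.80. Claim cost before the cap: £48 + £1,195.80 = £1,243.80. That would push OOP to £1,775.80, over the £1,300 cap, so member pays £1,300 − £532 = £768. Insurer: £4,034 − £768 = £3,266.
Claim 4 — £6,585: 30% coinsurance on £6,585 = £1,975.50. That would push OOP to £3,275.50, over the £1,300 cap, so member pays £1,300 − £1,300 = £0. Plan pays £6,585 − £0 = £6,585.
Insurer total: £0 + £0 + £3,266 + £6,585 = £9,851.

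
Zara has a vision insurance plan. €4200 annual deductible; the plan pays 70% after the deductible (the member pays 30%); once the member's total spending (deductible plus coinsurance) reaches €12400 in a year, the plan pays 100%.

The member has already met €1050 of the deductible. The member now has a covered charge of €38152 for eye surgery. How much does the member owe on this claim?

€11350

€1050 of the €4200 deductible is already met, leaving €3150.
That leaves €38152 − €3150 = €35002 for coinsurance.
30% of €35002 = €10500.60 falls to the member.
So the member owes €3150 + €10500.60 = €13650.60 before any cap.
That would bring total out-of-pocket to €14700.60, past the €12400 cap. The member is capped at €12400 − €1050 = €11350 on this claim.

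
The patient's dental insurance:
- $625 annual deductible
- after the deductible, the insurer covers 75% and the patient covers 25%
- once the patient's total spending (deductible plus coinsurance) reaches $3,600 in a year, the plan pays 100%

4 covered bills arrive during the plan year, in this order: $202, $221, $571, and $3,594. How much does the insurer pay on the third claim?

$276.75

Claim 1 ($202): fully absorbed by the deductible. Patient pays $202; OOP now $202. Insurer: $202 − $202 = $0.
Claim 2 ($221): all of it applies to the deductible. Cost to patient: $221. OOP to date $423. Plan pays $221 − $221 = $0.
Claim 3 ($571): deductible takes $202, $369 remains; patient's 25% is $92.25. Cost to patient: $294.25. OOP to date $717.25. Plan pays $571 − $294.25 = $276.75.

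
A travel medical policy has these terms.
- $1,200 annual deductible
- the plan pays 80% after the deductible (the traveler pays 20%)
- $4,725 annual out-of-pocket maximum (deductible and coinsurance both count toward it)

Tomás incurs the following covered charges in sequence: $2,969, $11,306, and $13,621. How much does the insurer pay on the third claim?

$12,711

Bill 1, $2,969: $1,200 finishes the deductible; $1,769 goes to coinsurance; 20% of $1,769 = $353.80. Cost to traveler: $1,553.80. OOP to date $1,553.80. Plan pays $2,969 − $1,553.80 = $1,415.20.
Bill 2, $11,306: deductible met; 20% of $11,306 = $2,261.20. Traveler owes $2,261.20 (running OOP $3,815). Plan pays $11,306 − $2,261.20 = $9,044.80.
Bill 3, $13,621: 20% coinsurance on $13,621 = $2,724.20. That would push OOP to $6,539.20, over the $4,725 cap, so traveler pays $4,725 − $3,815 = $910. Plan pays $13,621 − $910 = $12,711.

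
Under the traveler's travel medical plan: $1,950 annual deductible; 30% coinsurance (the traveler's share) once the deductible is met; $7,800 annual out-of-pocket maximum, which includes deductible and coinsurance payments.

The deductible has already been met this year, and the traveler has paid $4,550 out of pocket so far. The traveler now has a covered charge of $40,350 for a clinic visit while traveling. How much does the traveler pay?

The deductible is already satisfied, so the full bill goes to coinsurance.
Coinsurance: $40,350 × 30% = $12,105.
Adding $12,105 to the $4,550 already spent would give $16,655, which exceeds the $7,800 cap; the traveler pays just $7,800 − $4,550 = $3,250.

$3,250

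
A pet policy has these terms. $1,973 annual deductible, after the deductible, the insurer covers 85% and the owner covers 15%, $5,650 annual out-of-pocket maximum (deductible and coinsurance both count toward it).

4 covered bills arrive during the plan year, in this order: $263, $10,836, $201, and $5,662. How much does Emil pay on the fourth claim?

$849.30

#1 ($263): all of it applies to the deductible. Cost to owner: $263. OOP to date $263.
#2 ($10,836): deductible takes $1,710, $9,126 remains; coinsurance $9,126 × 15% = $1,368.90. Owner pays $3,078.90; OOP now $3,341.90.
#3 ($201): deductible met; 15% of $201 = $30.15. Cost to owner: $30.15. OOP to date $3,372.05.
#4 ($5,662): deductible already satisfied, so owner's share is 15% × $5,662 = $849.30. Owner owes $849.30 (running OOP $4,221.35).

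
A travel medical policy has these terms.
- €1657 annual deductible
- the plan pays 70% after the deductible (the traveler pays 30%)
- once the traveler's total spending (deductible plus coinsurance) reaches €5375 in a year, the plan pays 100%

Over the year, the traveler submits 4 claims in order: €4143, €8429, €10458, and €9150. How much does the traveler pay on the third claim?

Claim 1 — €4143: deductible takes €1657, €2486 remains; 30% of €2486 = €745.80. Traveler pays €2402.80; OOP now €2402.80.
Claim 2 — €8429: 30% coinsurance on €8429 = €2528.70. Cost to traveler: €2528.70. OOP to date €4931.50.
Claim 3 — €10458: deductible already satisfied, so traveler's share is 30% × €10458 = €3137.40. That would push OOP to €8068.90, over the €5375 cap, so traveler pays €5375 − €4931.50 = €443.50.

€443.50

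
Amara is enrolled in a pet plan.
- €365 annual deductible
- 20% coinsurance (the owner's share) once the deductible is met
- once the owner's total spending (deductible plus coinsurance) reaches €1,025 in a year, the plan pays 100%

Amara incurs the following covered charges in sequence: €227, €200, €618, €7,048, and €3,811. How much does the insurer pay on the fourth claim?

Claim 1 — €227: all of it applies to the deductible. Owner owes €227 (running OOP €227). Plan pays €227 − €227 = €0.
Claim 2 — €200: €138 to deductible, leaving €62; owner's 20% is €12.40. Cost to owner: €150.40. OOP to date €377.40. Insurer: €200 − €150.40 = €49.60.
Claim 3 — €618: deductible met; 20% of €618 = €123.60. Cost to owner: €123.60. OOP to date €501. Insurer: €618 − €123.60 = €494.40.
Claim 4 — €7,048: 20% coinsurance on €7,048 = €1,409.60. OOP would hit €1,910.60 > €1,025, so the cap limits the owner to €1,025 − €501 = €524. Plan pays €7,048 − €524 = €6,524.

€6,524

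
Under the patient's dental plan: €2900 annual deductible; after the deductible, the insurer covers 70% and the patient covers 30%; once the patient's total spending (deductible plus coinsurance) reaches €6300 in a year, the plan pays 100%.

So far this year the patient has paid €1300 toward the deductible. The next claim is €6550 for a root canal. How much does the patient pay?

Remaining deductible: €2900 − €1300 = €1600.
The remaining €4950 (= €6550 − €1600) moves to coinsurance.
Patient's 30% share of €4950 is €1485.
Patient responsibility before any cap: €1600 + €1485 = €3085.
Cumulative spending €1300 + €3085 = €4385 stays under the €6300 maximum.

€3085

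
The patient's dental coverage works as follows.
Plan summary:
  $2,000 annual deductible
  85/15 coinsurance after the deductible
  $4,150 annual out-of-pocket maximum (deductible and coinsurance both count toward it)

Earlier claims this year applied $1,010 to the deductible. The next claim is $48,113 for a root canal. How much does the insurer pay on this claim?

$1,010 of the $2,000 deductible is already met, leaving $990.
After the $990 deductible portion, $48,113 − $990 = $47,123 is subject to coinsurance.
15% of $47,123 = $7,068.45 falls to the patient.
That puts the patient's cost at $990 + $7,068.45 = $8,058.45 before any cap.
Year-to-date out-of-pocket would reach $1,010 + $8,058.45 = $9,068.45, above the $4,150 maximum, so the patient pays only $4,150 − $1,010 = $3,140.
Insurer pays the balance: $48,113 − $3,140 = $44,973.

$44,973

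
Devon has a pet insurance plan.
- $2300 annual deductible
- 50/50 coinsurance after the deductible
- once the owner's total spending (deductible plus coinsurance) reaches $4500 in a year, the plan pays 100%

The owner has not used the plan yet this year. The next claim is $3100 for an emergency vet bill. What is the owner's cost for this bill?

The full $2300 deductible is still open; $2300 of this bill applies to it.
That leaves $3100 − $2300 = $800 for coinsurance.
Coinsurance: $800 × 50% = $400.
So the owner owes $2300 + $400 = $2700 before any cap.
Cumulative spending $0 + $2700 = $2700 stays under the $4500 maximum.

$2700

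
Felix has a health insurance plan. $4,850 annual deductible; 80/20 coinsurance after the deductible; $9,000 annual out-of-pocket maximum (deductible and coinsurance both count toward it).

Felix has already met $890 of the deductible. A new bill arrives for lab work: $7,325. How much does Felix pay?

Remaining deductible: $4,850 − $890 = $3,960.
The remaining $3,365 (= $7,325 − $3,960) moves to coinsurance.
20% of $3,365 = $673 falls to the patient.
That puts the patient's cost at $3,960 + $673 = $4,633 before any cap.
Year-to-date out-of-pocket becomes $890 + $4,633 = $5,523, still under the $9,000 maximum, so no cap applies.

$4,633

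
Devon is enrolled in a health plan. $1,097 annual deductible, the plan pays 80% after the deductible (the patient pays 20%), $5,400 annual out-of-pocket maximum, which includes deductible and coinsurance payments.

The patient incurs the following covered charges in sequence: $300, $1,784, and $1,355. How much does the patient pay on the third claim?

$271

Bill 1, $300: all of it applies to the deductible. Cost to patient: $300. OOP to date $300.
Bill 2, $1,784: deductible takes $797, $987 remains; coinsurance $987 × 20% = $197.40. Patient pays $994.40; OOP now $1,294.40.
Bill 3, $1,355: deductible already satisfied, so patient's share is 20% × $1,355 = $271. Cost to patient: $271. OOP to date $1,565.40.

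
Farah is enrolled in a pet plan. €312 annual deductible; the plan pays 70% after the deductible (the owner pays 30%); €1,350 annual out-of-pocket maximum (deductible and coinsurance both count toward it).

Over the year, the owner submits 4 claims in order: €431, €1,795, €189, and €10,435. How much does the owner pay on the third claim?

€56.70

#1 (€431): €312 to deductible, leaving €119; coinsurance €119 × 30% = €35.70. Owner pays €347.70; OOP now €347.70.
#2 (€1,795): deductible met; 30% of €1,795 = €538.50. Cost to owner: €538.50. OOP to date €886.20.
#3 (€189): deductible already satisfied, so owner's share is 30% × €189 = €56.70. Cost to owner: €56.70. OOP to date €942.90.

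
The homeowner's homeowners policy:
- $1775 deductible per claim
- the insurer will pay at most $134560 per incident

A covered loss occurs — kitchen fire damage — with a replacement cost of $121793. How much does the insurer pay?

After the deductible, $121793 − $1775 = $120018 remains.
$120018 ≤ $134560, so the limit doesn't bind; insurer pays $120018.

$120018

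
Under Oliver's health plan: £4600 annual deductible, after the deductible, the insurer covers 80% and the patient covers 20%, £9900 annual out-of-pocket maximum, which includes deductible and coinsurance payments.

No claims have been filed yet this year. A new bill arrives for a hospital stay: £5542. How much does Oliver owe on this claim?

Deductible not yet touched, so the first £4600 of the bill goes to the deductible.
That leaves £5542 − £4600 = £942 for coinsurance.
Patient's 20% share of £942 is £188.40.
Patient responsibility before any cap: £4600 + £188.40 = £4788.40.
Total out-of-pocket so far would be £0 + £4788.40 = £4788.40, below the £9900 cap — no reduction.

£4788.40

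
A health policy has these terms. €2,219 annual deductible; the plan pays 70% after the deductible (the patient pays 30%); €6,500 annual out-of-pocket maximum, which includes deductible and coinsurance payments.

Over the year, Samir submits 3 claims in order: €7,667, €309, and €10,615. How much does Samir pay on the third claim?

#1 (€7,667): €2,219 finishes the deductible; €5,448 goes to coinsurance; 30% of €5,448 = €1,634.40. Cost to patient: €3,853.40. OOP to date €3,853.40.
#2 (€309): deductible met; 30% of €309 = €92.70. Cost to patient: €92.70. OOP to date €3,946.10.
#3 (€10,615): deductible already satisfied, so patient's share is 30% × €10,615 = €3,184.50. OOP would hit €7,130.60 > €6,500, so the cap limits the patient to €6,500 − €3,946.10 = €2,553.90.

€2,553.90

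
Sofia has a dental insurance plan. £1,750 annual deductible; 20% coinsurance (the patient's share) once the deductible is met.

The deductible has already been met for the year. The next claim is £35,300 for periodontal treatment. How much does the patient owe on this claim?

The deductible is already satisfied, so the full bill goes to coinsurance.
Patient's 20% share of £35,300 is £7,060.

£7,060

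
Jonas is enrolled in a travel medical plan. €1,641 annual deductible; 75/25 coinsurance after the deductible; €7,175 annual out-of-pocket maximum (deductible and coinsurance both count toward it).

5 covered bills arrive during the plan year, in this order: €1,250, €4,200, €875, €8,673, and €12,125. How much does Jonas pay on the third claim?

€218.75

Bill 1, €1,250: entire amount goes to the deductible. Traveler owes €1,250 (running OOP €1,250).
Bill 2, €4,200: €391 to deductible, leaving €3,809; coinsurance €3,809 × 25% = €952.25. Cost to traveler: €1,343.25. OOP to date €2,593.25.
Bill 3, €875: 25% coinsurance on €875 = €218.75. Traveler pays €218.75; OOP now €2,812.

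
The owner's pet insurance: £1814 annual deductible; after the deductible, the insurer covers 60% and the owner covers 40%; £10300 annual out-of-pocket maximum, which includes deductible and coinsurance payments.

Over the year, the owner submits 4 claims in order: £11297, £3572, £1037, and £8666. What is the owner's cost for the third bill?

Claim 1 — £11297: £1814 finishes the deductible; £9483 goes to coinsurance; 40% of £9483 = £3793.20. Cost to owner: £5607.20. OOP to date £5607.20.
Claim 2 — £3572: 40% coinsurance on £3572 = £1428.80. Owner pays £1428.80; OOP now £7036.
Claim 3 — £1037: deductible met; 40% of £1037 = £414.80. Cost to owner: £414.80. OOP to date £7450.80.

£414.80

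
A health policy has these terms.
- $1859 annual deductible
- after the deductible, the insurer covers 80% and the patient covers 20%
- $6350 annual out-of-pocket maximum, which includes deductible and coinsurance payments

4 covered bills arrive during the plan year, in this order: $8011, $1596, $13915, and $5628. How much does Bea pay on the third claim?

$2783

Claim 1 — $8011: $1859 to deductible, leaving $6152; 20% of $6152 = $1230.40. Patient owes $3089.40 (running OOP $3089.40).
Claim 2 — $1596: deductible already satisfied, so patient's share is 20% × $1596 = $319.20. Patient owes $319.20 (running OOP $3408.60).
Claim 3 — $13915: deductible met; 20% of $13915 = $2783. Cost to patient: $2783. OOP to date $6191.60.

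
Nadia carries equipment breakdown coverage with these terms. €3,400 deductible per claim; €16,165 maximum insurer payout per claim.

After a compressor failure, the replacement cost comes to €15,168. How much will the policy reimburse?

After the deductible, €15,168 − €3,400 = €11,768 remains.
That's under the €16,165 cap, so the insurer reimburses the full €11,768.

€11,768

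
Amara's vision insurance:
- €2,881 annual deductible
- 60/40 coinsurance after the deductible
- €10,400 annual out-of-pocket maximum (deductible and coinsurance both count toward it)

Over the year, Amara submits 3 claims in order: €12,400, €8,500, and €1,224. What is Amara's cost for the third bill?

€311.40

Claim 1 (€12,400): €2,881 finishes the deductible; €9,519 goes to coinsurance; 40% of €9,519 = €3,807.60. Cost to member: €6,688.60. OOP to date €6,688.60.
Claim 2 (€8,500): deductible already satisfied, so member's share is 40% × €8,500 = €3,400. Member owes €3,400 (running OOP €10,088.60).
Claim 3 (€1,224): deductible already satisfied, so member's share is 40% × €1,224 = €489.60. Adding that to €10,088.60 gives €10,578.20, past the €10,400 cap; member pays only €10,400 − €10,088.60 = €311.40.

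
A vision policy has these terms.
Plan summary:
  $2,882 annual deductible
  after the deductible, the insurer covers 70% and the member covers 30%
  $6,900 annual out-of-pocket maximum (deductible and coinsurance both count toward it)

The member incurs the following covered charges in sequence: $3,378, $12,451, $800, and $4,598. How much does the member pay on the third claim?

$133.90

Claim 1 — $3,378: $2,882 to deductible, leaving $496; member's 30% is $148.80. Member pays $3,030.80; OOP now $3,030.80.
Claim 2 — $12,451: 30% coinsurance on $12,451 = $3,735.30. Member pays $3,735.30; OOP now $6,766.10.
Claim 3 — $800: deductible met; 30% of $800 = $240. That would push OOP to $7,006.10, over the $6,900 cap, so member pays $6,900 − $6,766.10 = $133.90.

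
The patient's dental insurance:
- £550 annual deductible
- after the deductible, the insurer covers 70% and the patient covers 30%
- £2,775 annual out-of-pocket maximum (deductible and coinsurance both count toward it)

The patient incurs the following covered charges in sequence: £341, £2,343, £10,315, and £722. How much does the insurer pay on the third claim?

£8,730.20

Claim 1 (£341): fully absorbed by the deductible. Cost to patient: £341. OOP to date £341. Plan pays £341 − £341 = £0.
Claim 2 (£2,343): deductible takes £209, £2,134 remains; 30% of £2,134 = £640.20. Patient pays £849.20; OOP now £1,190.20. Plan pays £2,343 − £849.20 = £1,493.80.
Claim 3 (£10,315): 30% coinsurance on £10,315 = £3,094.50. Adding that to £1,190.20 gives £4,284.70, past the £2,775 cap; patient pays only £2,775 − £1,190.20 = £1,584.80. Insurer: £10,315 − £1,584.80 = £8,730.20.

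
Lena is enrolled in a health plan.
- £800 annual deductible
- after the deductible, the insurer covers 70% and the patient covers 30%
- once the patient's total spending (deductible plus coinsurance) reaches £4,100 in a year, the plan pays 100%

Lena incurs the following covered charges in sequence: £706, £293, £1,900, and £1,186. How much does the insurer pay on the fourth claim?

#1 (£706): entire amount goes to the deductible. Patient pays £706; OOP now £706. Plan pays £706 − £706 = £0.
#2 (£293): £94 finishes the deductible; £199 goes to coinsurance; 30% of £199 = £59.70. Patient owes £153.70 (running OOP £859.70). Plan pays £293 − £153.70 = £139.30.
#3 (£1,900): 30% coinsurance on £1,900 = £570. Cost to patient: £570. OOP to date £1,429.70. Plan pays £1,900 − £570 = £1,330.
#4 (£1,186): deductible already satisfied, so patient's share is 30% × £1,186 = £355.80. Patient pays £355.80; OOP now £1,785.50. Insurer: £1,186 − £355.80 = £830.20.

£830.20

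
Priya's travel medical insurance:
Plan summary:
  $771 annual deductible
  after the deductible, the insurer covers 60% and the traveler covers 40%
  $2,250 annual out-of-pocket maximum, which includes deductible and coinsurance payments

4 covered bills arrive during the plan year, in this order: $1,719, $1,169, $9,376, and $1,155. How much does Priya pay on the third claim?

Claim 1 — $1,719: deductible takes $771, $948 remains; 40% of $948 = $379.20. Traveler owes $1,150.20 (running OOP $1,150.20).
Claim 2 — $1,169: 40% coinsurance on $1,169 = $467.60. Cost to traveler: $467.60. OOP to date $1,617.80.
Claim 3 — $9,376: deductible already satisfied, so traveler's share is 40% × $9,376 = $3,750.40. That would push OOP to $5,368.20, over the $2,250 cap, so traveler pays $2,250 − $1,617.80 = $632.20.

$632.20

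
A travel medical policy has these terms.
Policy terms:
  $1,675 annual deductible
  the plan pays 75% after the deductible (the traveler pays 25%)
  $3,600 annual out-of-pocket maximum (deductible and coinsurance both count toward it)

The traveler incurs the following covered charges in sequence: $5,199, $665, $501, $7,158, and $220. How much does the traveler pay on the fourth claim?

Bill 1, $5,199: deductible takes $1,675, $3,524 remains; coinsurance $3,524 × 25% = $881. Traveler owes $2,556 (running OOP $2,556).
Bill 2, $665: deductible met; 25% of $665 = $166.25. Cost to traveler: $166.25. OOP to date $2,722.25.
Bill 3, $501: deductible already satisfied, so traveler's share is 25% × $501 = $125.25. Traveler owes $125.25 (running OOP $2,847.50).
Bill 4, $7,158: deductible met; 25% of $7,158 = $1,789.50. OOP would hit $4,637 > $3,600, so the cap limits the traveler to $3,600 − $2,847.50 = $752.50.

$752.50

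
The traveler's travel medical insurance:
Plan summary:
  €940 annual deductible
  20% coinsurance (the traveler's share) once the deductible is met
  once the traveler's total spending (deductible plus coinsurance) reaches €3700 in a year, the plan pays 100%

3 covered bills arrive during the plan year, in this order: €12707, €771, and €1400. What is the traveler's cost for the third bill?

€252.40

Bill 1, €12707: deductible takes €940, €11767 remains; 20% of €11767 = €2353.40. Cost to traveler: €3293.40. OOP to date €3293.40.
Bill 2, €771: deductible met; 20% of €771 = €154.20. Traveler pays €154.20; OOP now €3447.60.
Bill 3, €1400: deductible already satisfied, so traveler's share is 20% × €1400 = €280. OOP would hit €3727.60 > €3700, so the cap limits the traveler to €3700 − €3447.60 = €252.40.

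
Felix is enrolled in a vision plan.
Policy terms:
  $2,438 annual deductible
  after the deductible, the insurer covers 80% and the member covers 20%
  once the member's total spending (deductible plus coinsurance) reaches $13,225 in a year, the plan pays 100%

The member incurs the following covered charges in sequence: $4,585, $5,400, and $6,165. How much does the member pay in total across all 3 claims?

$5,180.40

Bill 1, $4,585: $2,438 to deductible, leaving $2,147; coinsurance $2,147 × 20% = $429.40. Member owes $2,867.40 (running OOP $2,867.40).
Bill 2, $5,400: deductible met; 20% of $5,400 = $1,080. Cost to member: $1,080. OOP to date $3,947.40.
Bill 3, $6,165: 20% coinsurance on $6,165 = $1,233. Cost to member: $1,233. OOP to date $5,180.40.
Total paid by the member: $2,867.40 + $1,080 + $1,233 = $5,180.40.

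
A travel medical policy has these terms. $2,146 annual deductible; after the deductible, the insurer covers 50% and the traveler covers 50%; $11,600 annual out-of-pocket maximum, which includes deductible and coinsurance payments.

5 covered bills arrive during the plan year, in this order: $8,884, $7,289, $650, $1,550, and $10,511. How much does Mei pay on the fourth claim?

Claim 1 — $8,884: deductible takes $2,146, $6,738 remains; traveler's 50% is $3,369. Traveler owes $5,515 (running OOP $5,515).
Claim 2 — $7,289: deductible already satisfied, so traveler's share is 50% × $7,289 = $3,644.50. Traveler owes $3,644.50 (running OOP $9,159.50).
Claim 3 — $650: deductible already satisfied, so traveler's share is 50% × $650 = $325. Cost to traveler: $325. OOP to date $9,484.50.
Claim 4 — $1,550: deductible met; 50% of $1,550 = $775. Traveler pays $775; OOP now $10,259.50.

$775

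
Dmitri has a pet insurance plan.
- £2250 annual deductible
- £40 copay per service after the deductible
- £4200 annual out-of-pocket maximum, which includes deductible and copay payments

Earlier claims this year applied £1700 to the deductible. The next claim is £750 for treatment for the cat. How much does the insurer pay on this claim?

Remaining deductible: £2250 − £1700 = £550.
That leaves £750 − £550 = £200 for the copay.
Copay on this service: £40.
So the owner owes £550 + £40 = £590 before any cap.
Cumulative spending £1700 + £590 = £2290 stays under the £4200 maximum.
The plan picks up £750 − £590 = £160.

£160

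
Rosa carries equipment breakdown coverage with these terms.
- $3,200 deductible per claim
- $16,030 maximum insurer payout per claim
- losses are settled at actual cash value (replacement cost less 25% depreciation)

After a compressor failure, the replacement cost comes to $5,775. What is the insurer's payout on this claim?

Depreciate 25%: the covered value is $5,775 × 0.75 = $4,331.25.
Less the $3,200 deductible: $4,331.25 − $3,200 = $1,131.25.
$1,131.25 ≤ $16,030, so the limit doesn't bind; insurer pays $1,131.25.

$1,131.25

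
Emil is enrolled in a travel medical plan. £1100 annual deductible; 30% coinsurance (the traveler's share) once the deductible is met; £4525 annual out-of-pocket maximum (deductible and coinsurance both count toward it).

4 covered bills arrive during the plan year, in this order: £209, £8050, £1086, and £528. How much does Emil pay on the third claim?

#1 (£209): entire amount goes to the deductible. Traveler pays £209; OOP now £209.
#2 (£8050): deductible takes £891, £7159 remains; coinsurance £7159 × 30% = £2147.70. Traveler pays £3038.70; OOP now £3247.70.
#3 (£1086): deductible already satisfied, so traveler's share is 30% × £1086 = £325.80. Traveler pays £325.80; OOP now £3573.50.

£325.80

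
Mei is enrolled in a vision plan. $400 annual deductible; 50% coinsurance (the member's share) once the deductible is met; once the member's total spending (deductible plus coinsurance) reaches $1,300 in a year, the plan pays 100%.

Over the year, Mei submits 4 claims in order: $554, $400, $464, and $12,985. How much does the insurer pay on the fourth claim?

Claim 1 — $554: $400 to deductible, leaving $154; 50% of $154 = $77. Member pays $477; OOP now $477. Insurer: $554 − $477 = $77.
Claim 2 — $400: deductible already satisfied, so member's share is 50% × $400 = $200. Cost to member: $200. OOP to date $677. Insurer: $400 − $200 = $200.
Claim 3 — $464: deductible already satisfied, so member's share is 50% × $464 = $232. Cost to member: $232. OOP to date $909. Plan pays $464 − $232 = $232.
Claim 4 — $12,985: deductible already satisfied, so member's share is 50% × $12,985 = $6,492.50. That would push OOP to $7,401.50, over the $1,300 cap, so member pays $1,300 − $909 = $391. Insurer: $12,985 − $391 = $12,594.

$12,594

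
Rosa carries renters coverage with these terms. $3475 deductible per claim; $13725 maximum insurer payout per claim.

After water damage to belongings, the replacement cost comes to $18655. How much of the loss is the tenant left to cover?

$4930

Subtract the deductible: $18655 − $3475 = $15180.
$15180 exceeds the $13725 limit, so the insurer pays the limit: $13725.
The tenant bears the rest of the original loss: $18655 − $13725 = $4930.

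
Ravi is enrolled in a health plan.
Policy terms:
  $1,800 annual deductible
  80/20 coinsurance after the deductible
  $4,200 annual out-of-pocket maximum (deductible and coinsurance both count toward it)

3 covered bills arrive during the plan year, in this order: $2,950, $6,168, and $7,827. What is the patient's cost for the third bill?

$936.40

Claim 1 — $2,950: $1,800 finishes the deductible; $1,150 goes to coinsurance; coinsurance $1,150 × 20% = $230. Cost to patient: $2,030. OOP to date $2,030.
Claim 2 — $6,168: 20% coinsurance on $6,168 = $1,233.60. Cost to patient: $1,233.60. OOP to date $3,263.60.
Claim 3 — $7,827: deductible already satisfied, so patient's share is 20% × $7,827 = $1,565.40. Adding that to $3,263.60 gives $4,829, past the $4,200 cap; patient pays only $4,200 − $3,263.60 = $936.40.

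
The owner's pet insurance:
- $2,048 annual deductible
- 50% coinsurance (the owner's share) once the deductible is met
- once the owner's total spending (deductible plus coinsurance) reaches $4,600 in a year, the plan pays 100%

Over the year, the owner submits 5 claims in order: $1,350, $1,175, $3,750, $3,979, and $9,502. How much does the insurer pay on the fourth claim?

#1 ($1,350): all of it applies to the deductible. Owner owes $1,350 (running OOP $1,350). Plan pays $1,350 − $1,350 = $0.
#2 ($1,175): $698 to deductible, leaving $477; 50% of $477 = $238.50. Cost to owner: $936.50. OOP to date $2,286.50. Insurer: $1,175 − $936.50 = $238.50.
#3 ($3,750): 50% coinsurance on $3,750 = $1,875. Owner owes $1,875 (running OOP $4,161.50). Insurer: $3,750 − $1,875 = $1,875.
#4 ($3,979): deductible already satisfied, so owner's share is 50% × $3,979 = $1,989.50. That would push OOP to $6,151, over the $4,600 cap, so owner pays $4,600 − $4,161.50 = $438.50. Insurer: $3,979 − $438.50 = $3,540.50.

$3,540.50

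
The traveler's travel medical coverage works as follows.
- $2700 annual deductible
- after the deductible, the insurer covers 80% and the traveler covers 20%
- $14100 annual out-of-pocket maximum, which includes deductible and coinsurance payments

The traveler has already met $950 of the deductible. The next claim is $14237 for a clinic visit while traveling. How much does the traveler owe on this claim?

$4247.40

$950 of the $2700 deductible is already met, leaving $1750.
After the $1750 deductible portion, $14237 − $1750 = $12487 is subject to coinsurance.
20% of $12487 = $2497.40 falls to the traveler.
That puts the traveler's cost at $1750 + $2497.40 = $4247.40 before any cap.
Year-to-date out-of-pocket becomes $950 + $4247.40 = $5197.40, still under the $14100 maximum, so no cap applies.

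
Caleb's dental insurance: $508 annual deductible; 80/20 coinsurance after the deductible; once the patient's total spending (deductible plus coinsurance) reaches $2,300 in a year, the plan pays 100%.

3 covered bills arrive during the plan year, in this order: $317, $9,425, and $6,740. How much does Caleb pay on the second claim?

Claim 1 ($317): entire amount goes to the deductible. Patient owes $317 (running OOP $317).
Claim 2 ($9,425): deductible takes $191, $9,234 remains; patient's 20% is $1,846.80. Deductible plus coinsurance: $191 + $1,846.80 = $2,037.80. OOP would hit $2,354.80 > $2,300, so the cap limits the patient to $2,300 − $317 = $1,983.

$1,983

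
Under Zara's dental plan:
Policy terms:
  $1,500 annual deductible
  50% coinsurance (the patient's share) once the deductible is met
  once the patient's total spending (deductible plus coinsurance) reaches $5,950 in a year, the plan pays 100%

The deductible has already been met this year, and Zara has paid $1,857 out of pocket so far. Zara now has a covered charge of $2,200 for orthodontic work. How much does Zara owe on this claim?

The deductible is already satisfied, so the full bill goes to coinsurance.
Patient's 50% share of $2,200 is $1,100.
Year-to-date out-of-pocket becomes $1,857 + $1,100 = $2,957, still under the $5,950 maximum, so no cap applies.

$1,100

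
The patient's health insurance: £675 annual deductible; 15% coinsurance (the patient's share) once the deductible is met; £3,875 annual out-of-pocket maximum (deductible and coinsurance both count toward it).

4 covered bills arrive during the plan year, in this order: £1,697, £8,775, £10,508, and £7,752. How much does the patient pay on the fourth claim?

£154.25

#1 (£1,697): deductible takes £675, £1,022 remains; coinsurance £1,022 × 15% = £153.30. Patient owes £828.30 (running OOP £828.30).
#2 (£8,775): deductible already satisfied, so patient's share is 15% × £8,775 = £1,316.25. Cost to patient: £1,316.25. OOP to date £2,144.55.
#3 (£10,508): deductible met; 15% of £10,508 = £1,576.20. Patient pays £1,576.20; OOP now £3,720.75.
#4 (£7,752): 15% coinsurance on £7,752 = £1,162.80. OOP would hit £4,883.55 > £3,875, so the cap limits the patient to £3,875 − £3,720.75 = £154.25.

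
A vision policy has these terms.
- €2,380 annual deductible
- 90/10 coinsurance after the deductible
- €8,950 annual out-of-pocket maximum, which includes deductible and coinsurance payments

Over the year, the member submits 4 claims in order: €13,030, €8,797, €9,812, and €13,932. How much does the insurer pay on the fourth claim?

Claim 1 (€13,030): deductible takes €2,380, €10,650 remains; 10% of €10,650 = €1,065. Cost to member: €3,445. OOP to date €3,445. Insurer: €13,030 − €3,445 = €9,585.
Claim 2 (€8,797): deductible met; 10% of €8,797 = €879.70. Cost to member: €879.70. OOP to date €4,324.70. Plan pays €8,797 − €879.70 = €7,917.30.
Claim 3 (€9,812): deductible met; 10% of €9,812 = €981.20. Cost to member: €981.20. OOP to date €5,305.90. Plan pays €9,812 − €981.20 = €8,830.80.
Claim 4 (€13,932): 10% coinsurance on €13,932 = €1,393.20. Member pays €1,393.20; OOP now €6,699.10. Plan pays €13,932 − €1,393.20 = €12,538.80.

€12,538.80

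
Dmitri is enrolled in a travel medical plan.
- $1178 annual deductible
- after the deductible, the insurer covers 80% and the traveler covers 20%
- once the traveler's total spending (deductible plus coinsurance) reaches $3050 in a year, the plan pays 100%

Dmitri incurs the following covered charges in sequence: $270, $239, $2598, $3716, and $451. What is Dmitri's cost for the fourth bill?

Claim 1 ($270): fully absorbed by the deductible. Cost to traveler: $270. OOP to date $270.
Claim 2 ($239): fully absorbed by the deductible. Traveler pays $239; OOP now $509.
Claim 3 ($2598): $669 to deductible, leaving $1929; coinsurance $1929 × 20% = $385.80. Cost to traveler: $1054.80. OOP to date $1563.80.
Claim 4 ($3716): deductible already satisfied, so traveler's share is 20% × $3716 = $743.20. Traveler pays $743.20; OOP now $2307.

$743.20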